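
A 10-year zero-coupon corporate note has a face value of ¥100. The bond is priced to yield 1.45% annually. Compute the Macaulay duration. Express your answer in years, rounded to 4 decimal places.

A zero-coupon bond has a single cash flow at maturity, so its Macaulay duration equals its maturity: 10 years.

10.0000 years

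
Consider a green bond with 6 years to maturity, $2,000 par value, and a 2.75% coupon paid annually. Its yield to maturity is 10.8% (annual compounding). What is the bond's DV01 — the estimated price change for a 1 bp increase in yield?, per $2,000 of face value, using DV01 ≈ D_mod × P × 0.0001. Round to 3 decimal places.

$0.653

Periodic yield y = 0.108.
  t   CF        PV=CF/(1+0.108)^t    t·PV
  1        55.00        49.6390        49.6390
  2        55.00        44.8005        89.6011
  3        55.00        40.4337       121.3011
  4        55.00        36.4925       145.9700
  5        55.00        32.9355       164.6774
  6     2,055.00     1,110.6399     6,663.8393
  Σ                  1,314.9411     7,235.0278
P = 1,314.9411; D_Mac = 5.50217 yrs; D_mod = 4.96586 yrs.
DV01 ≈ 4.96586 × 1,314.9411 × 0.0001 = 0.652981.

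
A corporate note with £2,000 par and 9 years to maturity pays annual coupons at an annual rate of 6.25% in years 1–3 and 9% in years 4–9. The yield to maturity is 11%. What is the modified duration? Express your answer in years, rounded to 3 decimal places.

Periodic yield y = 0.11. First find Macaulay duration:
  t   CF        PV=CF/(1+0.11)^t    t·PV
  1       125.00       112.6126       112.6126
  2       125.00       101.4528       202.9056
  3       125.00        91.3989       274.1968
  4       180.00       118.5716       474.2863
  5       180.00       106.8212       534.1062
  6       180.00        96.2354       577.4121
  7       180.00        86.6985       606.8896
  8       180.00        78.1068       624.8542
  9     2,180.00       852.2160     7,669.9440
  Σ                  1,644.1138    11,077.2074
P = 1,644.1138; Macaulay duration = 11,077.2074 / 1,644.1138 = 6.73749 years.
Modified duration = D_Mac / (1 + y) = 6.73749 / 1.11 = 6.06981 years.

6.070 years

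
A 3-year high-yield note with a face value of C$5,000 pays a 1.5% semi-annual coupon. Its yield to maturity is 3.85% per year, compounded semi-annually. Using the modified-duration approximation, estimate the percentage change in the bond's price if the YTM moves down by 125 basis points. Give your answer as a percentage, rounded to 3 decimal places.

Periodic yield y = 0.01925. Modified duration first:
  t   CF        PV=CF/(1+0.01925)^t    t·PV
  1        37.50        36.7918        36.7918
  2        37.50        36.0969        72.1938
  3        37.50        35.4152       106.2455
  4        37.50        34.7463       138.9851
  5        37.50        34.0901       170.4503
  6     5,037.50     4,492.9412    26,957.6474
  Σ                  4,670.0814    27,482.3138
P = 4,670.0814; D_Mac = 5.88476 half-year periods = 2.94238 yrs; D_mod = 2.94238/(1+0.01925) = 2.88681 yrs.
ΔP/P ≈ -D_mod · Δy = -2.88681 × (-0.0125) = +0.036085 = +3.6085%.

+3.609%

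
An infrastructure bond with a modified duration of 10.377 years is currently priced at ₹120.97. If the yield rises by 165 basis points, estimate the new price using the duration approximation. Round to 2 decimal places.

Duration approximation: ΔP/P ≈ -D_mod · Δy = -10.377 × (+0.0165) = -0.1712205.
New price ≈ 120.97 × (1 - 0.1712205) = 100.257456115.

₹100.26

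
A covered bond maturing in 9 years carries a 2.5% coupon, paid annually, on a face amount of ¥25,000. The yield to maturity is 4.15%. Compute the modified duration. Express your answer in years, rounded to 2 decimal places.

7.78 years

Periodic yield y = 0.0415. First find Macaulay duration:
  t   CF        PV=CF/(1+0.0415)^t    t·PV
  1       625.00       600.0960       600.0960
  2       625.00       576.1844     1,152.3687
  3       625.00       553.2255     1,659.6765
  4       625.00       531.1815     2,124.7259
  5       625.00       510.0158     2,550.0791
  6       625.00       489.6935     2,938.1612
  7       625.00       470.1810     3,291.2672
  8       625.00       451.4460     3,611.5681
  9    25,625.00    17,771.7586   159,945.8274
  Σ                 21,953.7824   177,873.7702
P = 21,953.7824; Macaulay duration = 177,873.7702 / 21,953.7824 = 8.10219 years.
Modified duration = D_Mac / (1 + y) = 8.10219 / 1.0415 = 7.77935 years.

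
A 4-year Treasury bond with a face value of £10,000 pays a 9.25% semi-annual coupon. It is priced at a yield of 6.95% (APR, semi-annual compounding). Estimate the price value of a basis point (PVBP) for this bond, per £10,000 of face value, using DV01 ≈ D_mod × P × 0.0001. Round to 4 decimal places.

£3.6058

Periodic yield y = 0.03475.
  t   CF        PV=CF/(1+0.03475)^t    t·PV
  1       462.50       446.9679       446.9679
  2       462.50       431.9573       863.9147
  3       462.50       417.4509     1,252.3528
  4       462.50       403.4317     1,613.7267
  5       462.50       389.8832     1,949.4162
  6       462.50       376.7898     2,260.7387
  7       462.50       364.1361     2,548.9524
  8    10,462.50     7,960.7134    63,685.7074
  Σ                 10,791.3303    74,621.7769
P = 10,791.3303; D_Mac = 6.91497 half-year periods = 3.45749 yrs; D_mod = 3.34137 yrs.
DV01 ≈ 3.34137 × 10,791.3303 × 0.0001 = 3.605788.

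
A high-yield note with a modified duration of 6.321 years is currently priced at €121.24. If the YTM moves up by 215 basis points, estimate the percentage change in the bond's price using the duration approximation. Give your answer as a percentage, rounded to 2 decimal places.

Duration approximation: ΔP/P ≈ -D_mod · Δy = -6.321 × (+0.0215) = -0.1359015.
As a percentage: -13.59015%.

-13.59%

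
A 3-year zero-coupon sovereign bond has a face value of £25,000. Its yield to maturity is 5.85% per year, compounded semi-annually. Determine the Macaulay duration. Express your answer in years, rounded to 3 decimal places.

3.000 years

A zero-coupon bond has a single cash flow at maturity, so its Macaulay duration equals its maturity: 3 years.
(Equivalently: 6 semi-annual periods ÷ 2 = 3 years.)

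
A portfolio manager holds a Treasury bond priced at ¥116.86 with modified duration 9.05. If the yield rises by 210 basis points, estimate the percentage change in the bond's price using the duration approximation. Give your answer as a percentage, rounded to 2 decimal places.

-19.01%

Duration approximation: ΔP/P ≈ -D_mod · Δy = -9.05 × (+0.021) = -0.190050.
As a percentage: -19.0050%.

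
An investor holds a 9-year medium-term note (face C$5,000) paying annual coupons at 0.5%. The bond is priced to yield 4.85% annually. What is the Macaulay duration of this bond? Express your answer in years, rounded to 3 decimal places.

8.776 years

Periodic yield y = 0.0485. Discount each cash flow and weight by its year:
  t   CF        PV=CF/(1+0.0485)^t    t·PV
  1        25.00        23.8436        23.8436
  2        25.00        22.7407        45.4813
  3        25.00        21.6888        65.0663
  4        25.00        20.6855        82.7420
  5        25.00        19.7287        98.6434
  6        25.00        18.8161       112.8965
  7        25.00        17.9457       125.6201
  8        25.00        17.1156       136.9249
  9     5,025.00     3,281.1052    29,529.9466
  Σ                  3,443.6698    30,221.1648
Price P = Σ PV = 3,443.6698.
Macaulay duration = Σ(t·PV) / P = 30,221.1648 / 3,443.6698 = 8.77586 years.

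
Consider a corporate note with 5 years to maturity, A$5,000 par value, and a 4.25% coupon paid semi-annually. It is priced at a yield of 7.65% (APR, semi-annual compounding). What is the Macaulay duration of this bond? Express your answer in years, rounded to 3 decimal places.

4.514 years

Periodic yield y = 0.03825. Discount each cash flow and weight by its period:
  t   CF        PV=CF/(1+0.03825)^t    t·PV
  1       106.25       102.3357       102.3357
  2       106.25        98.5655       197.1311
  3       106.25        94.9343       284.8029
  4       106.25        91.4368       365.7473
  5       106.25        88.0682       440.3411
  6       106.25        84.8237       508.9423
  7       106.25        81.6987       571.8912
  8       106.25        78.6889       629.5111
  9       106.25        75.7899       682.1093
  10    5,106.25     3,508.1865    35,081.8652
  Σ                  4,304.5283    38,864.6772
Price P = Σ PV = 4,304.5283.
Macaulay duration = Σ(t·PV) / P = 38,864.6772 / 4,304.5283 = 9.02879 half-year periods.
In years: 9.02879 / 2 = 4.51439 years.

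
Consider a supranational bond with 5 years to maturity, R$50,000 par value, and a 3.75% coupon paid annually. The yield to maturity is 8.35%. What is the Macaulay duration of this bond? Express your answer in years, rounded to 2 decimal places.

Periodic yield y = 0.0835. Discount each cash flow and weight by its year:
  t   CF        PV=CF/(1+0.0835)^t    t·PV
  1     1,875.00     1,730.5030     1,730.5030
  2     1,875.00     1,597.1417     3,194.2833
  3     1,875.00     1,474.0578     4,422.1735
  4     1,875.00     1,360.4595     5,441.8379
  5    51,875.00    34,738.6975   173,693.4877
  Σ                 40,900.8595   188,482.2855
Price P = Σ PV = 40,900.8595.
Macaulay duration = Σ(t·PV) / P = 188,482.2855 / 40,900.8595 = 4.60827 years.

4.61 years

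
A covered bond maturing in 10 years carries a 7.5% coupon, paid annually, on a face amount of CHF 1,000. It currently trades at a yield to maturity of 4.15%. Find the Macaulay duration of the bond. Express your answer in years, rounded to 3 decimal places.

Periodic yield y = 0.0415. Discount each cash flow and weight by its year:
  t   CF        PV=CF/(1+0.0415)^t    t·PV
  1        75.00        72.0115        72.0115
  2        75.00        69.1421       138.2842
  3        75.00        66.3871       199.1612
  4        75.00        63.7418       254.9671
  5        75.00        61.2019       306.0095
  6        75.00        58.7632       352.5793
  7        75.00        56.4217       394.9521
  8        75.00        54.1735       433.3882
  9        75.00        52.0149       468.1341
  10    1,075.00       715.8396     7,158.3960
  Σ                  1,269.6974     9,777.8833
Price P = Σ PV = 1,269.6974.
Macaulay duration = Σ(t·PV) / P = 9,777.8833 / 1,269.6974 = 7.70096 years.

7.701 years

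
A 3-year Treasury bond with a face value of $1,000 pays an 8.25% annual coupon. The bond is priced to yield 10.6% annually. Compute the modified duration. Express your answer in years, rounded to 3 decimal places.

Periodic yield y = 0.106. First find Macaulay duration:
  t   CF        PV=CF/(1+0.106)^t    t·PV
  1        82.50        74.5931        74.5931
  2        82.50        67.4441       134.8881
  3     1,082.50       800.1336     2,400.4009
  Σ                    942.1708     2,609.8821
P = 942.1708; Macaulay duration = 2,609.8821 / 942.1708 = 2.77007 years.
Modified duration = D_Mac / (1 + y) = 2.77007 / 1.106 = 2.50459 years.

2.505 years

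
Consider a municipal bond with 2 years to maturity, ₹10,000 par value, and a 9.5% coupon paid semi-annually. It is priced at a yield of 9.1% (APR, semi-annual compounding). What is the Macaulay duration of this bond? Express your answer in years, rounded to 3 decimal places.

Periodic yield y = 0.0455. Discount each cash flow and weight by its period:
  t   CF        PV=CF/(1+0.0455)^t    t·PV
  1       475.00       454.3281       454.3281
  2       475.00       434.5558       869.1116
  3       475.00       415.6440     1,246.9319
  4    10,475.00     8,767.1388    35,068.5553
  Σ                 10,071.6667    37,638.9269
Price P = Σ PV = 10,071.6667.
Macaulay duration = Σ(t·PV) / P = 37,638.9269 / 10,071.6667 = 3.73711 half-year periods.
In years: 3.73711 / 2 = 1.86856 years.

1.869 years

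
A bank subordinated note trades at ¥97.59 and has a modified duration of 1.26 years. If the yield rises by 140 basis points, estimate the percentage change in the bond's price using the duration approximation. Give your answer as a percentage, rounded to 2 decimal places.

Duration approximation: ΔP/P ≈ -D_mod · Δy = -1.26 × (+0.014) = -0.017640.
As a percentage: -1.7640%.

-1.76%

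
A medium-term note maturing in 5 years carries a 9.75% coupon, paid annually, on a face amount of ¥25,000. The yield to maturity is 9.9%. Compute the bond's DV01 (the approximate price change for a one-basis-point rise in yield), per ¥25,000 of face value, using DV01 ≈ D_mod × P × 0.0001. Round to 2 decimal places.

Periodic yield y = 0.099.
  t   CF        PV=CF/(1+0.099)^t    t·PV
  1     2,437.50     2,217.9254     2,217.9254
  2     2,437.50     2,018.1305     4,036.2609
  3     2,437.50     1,836.3335     5,509.0004
  4     2,437.50     1,670.9131     6,683.6523
  5    27,437.50    17,114.1792    85,570.8961
  Σ                 24,857.4816   104,017.7350
P = 24,857.4816; D_Mac = 4.18456 yrs; D_mod = 3.80761 yrs.
DV01 ≈ 3.80761 × 24,857.4816 × 0.0001 = 9.464762.

¥9.46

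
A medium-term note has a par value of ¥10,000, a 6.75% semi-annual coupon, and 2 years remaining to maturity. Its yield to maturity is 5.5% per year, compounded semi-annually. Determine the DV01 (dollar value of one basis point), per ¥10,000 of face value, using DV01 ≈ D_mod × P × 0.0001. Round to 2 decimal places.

¥1.90

Periodic yield y = 0.0275.
  t   CF        PV=CF/(1+0.0275)^t    t·PV
  1       337.50       328.4672       328.4672
  2       337.50       319.6761       639.3521
  3       337.50       311.1203       933.3608
  4    10,337.50     9,274.4508    37,097.8031
  Σ                 10,233.7142    38,998.9831
P = 10,233.7142; D_Mac = 3.81083 half-year periods = 1.90542 yrs; D_mod = 1.85442 yrs.
DV01 ≈ 1.85442 × 10,233.7142 × 0.0001 = 1.897761.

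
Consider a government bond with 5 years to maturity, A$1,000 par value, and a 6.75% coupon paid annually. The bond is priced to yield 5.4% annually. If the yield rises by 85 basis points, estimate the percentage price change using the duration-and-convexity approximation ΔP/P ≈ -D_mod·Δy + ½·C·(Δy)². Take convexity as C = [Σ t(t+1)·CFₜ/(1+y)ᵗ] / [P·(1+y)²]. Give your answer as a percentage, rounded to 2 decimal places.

-3.49%

With y = 0.054:
  t   CF        PV=CF/(1+0.054)^t    t·PV        t(t+1)·PV
  1        67.50        64.0417        64.0417         128.0835
  2        67.50        60.7607       121.5213         364.5640
  3        67.50        57.6477       172.9431         691.7723
  4        67.50        54.6942       218.7768       1,093.8841
  5     1,067.50       820.6630     4,103.3148      24,619.8886
  Σ                  1,057.8073     4,680.5978      26,898.1926
P = 1,057.8073; D_Mac = 4.42481 yrs; D_mod = 4.19811 yrs; C = 22.88945.
Duration effect: -4.19811 × (+0.0085) = -0.035684
Convexity effect: 0.5 × 22.88945 × (0.0085)² = +0.0008269
ΔP/P ≈ -0.035684 + 0.0008269 = -0.034857 = -3.4857%.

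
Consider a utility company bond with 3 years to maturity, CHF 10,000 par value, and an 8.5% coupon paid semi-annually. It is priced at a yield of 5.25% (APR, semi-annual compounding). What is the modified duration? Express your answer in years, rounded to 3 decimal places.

2.655 years

Periodic yield y = 0.02625. First find Macaulay duration:
  t   CF        PV=CF/(1+0.02625)^t    t·PV
  1       425.00       414.1291       414.1291
  2       425.00       403.5363       807.0726
  3       425.00       393.2144     1,179.6432
  4       425.00       383.1565     1,532.6262
  5       425.00       373.3560     1,866.7798
  6    10,425.00     8,923.9482    53,543.6895
  Σ                 10,891.3405    59,343.9403
P = 10,891.3405; Macaulay duration = 59,343.9403 / 10,891.3405 = 5.44873 half-year periods = 2.72436 years.
Modified duration = D_Mac / (1 + y) = 2.72436 / 1.02625 = 2.65468 years.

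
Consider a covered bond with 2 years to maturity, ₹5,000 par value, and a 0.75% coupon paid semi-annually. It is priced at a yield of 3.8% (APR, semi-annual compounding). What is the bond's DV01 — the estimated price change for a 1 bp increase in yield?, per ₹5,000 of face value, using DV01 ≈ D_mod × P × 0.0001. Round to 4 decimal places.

Periodic yield y = 0.019.
  t   CF        PV=CF/(1+0.019)^t    t·PV
  1        18.75        18.4004        18.4004
  2        18.75        18.0573        36.1146
  3        18.75        17.7206        53.1618
  4     5,018.75     4,654.7764    18,619.1057
  Σ                  4,708.9547    18,726.7826
P = 4,708.9547; D_Mac = 3.97684 half-year periods = 1.98842 yrs; D_mod = 1.95135 yrs.
DV01 ≈ 1.95135 × 4,708.9547 × 0.0001 = 0.918880.

₹0.9189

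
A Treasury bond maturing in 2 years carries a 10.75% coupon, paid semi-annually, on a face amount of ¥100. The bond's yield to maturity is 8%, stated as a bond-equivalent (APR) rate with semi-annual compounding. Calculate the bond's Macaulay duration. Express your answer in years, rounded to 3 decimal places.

Periodic yield y = 0.04. Discount each cash flow and weight by its period:
  t   CF        PV=CF/(1+0.04)^t    t·PV
  1        5.375         5.1683         5.1683
  2        5.375         4.9695         9.9390
  3        5.375         4.7784        14.3351
  4      105.375        90.0750       360.3000
  Σ                    104.9911       389.7423
Price P = Σ PV = 104.9911.
Macaulay duration = Σ(t·PV) / P = 389.7423 / 104.9911 = 3.71215 half-year periods.
In years: 3.71215 / 2 = 1.85607 years.

1.856 years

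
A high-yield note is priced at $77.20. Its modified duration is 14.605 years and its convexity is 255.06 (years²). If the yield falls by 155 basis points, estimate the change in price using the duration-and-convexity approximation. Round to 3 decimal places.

Duration effect: -D_mod·Δy = -14.605 × (-0.0155) = +0.2263775
Convexity effect: ½·C·(Δy)² = 0.5 × 255.06 × (-0.0155)² = +0.0306390825
ΔP/P ≈ +0.2263775 + 0.0306390825 = +0.2570165825
ΔP ≈ 77.20 × (+0.2570165825) = +19.841680169.

+$19.842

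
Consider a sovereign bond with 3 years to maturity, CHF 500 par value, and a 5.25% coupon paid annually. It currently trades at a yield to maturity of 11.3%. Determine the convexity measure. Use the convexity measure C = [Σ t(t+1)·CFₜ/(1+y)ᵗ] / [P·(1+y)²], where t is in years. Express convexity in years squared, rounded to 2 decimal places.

With y = 0.113:
  t   CF        PV=CF/(1+0.113)^t    t·PV        t(t+1)·PV
  1        26.25        23.5849        23.5849          47.1698
  2        26.25        21.1904        42.3808         127.1423
  3       526.25       381.6863     1,145.0590       4,580.2361
  Σ                    426.4616     1,211.0247       4,754.5482
P = 426.4616.
Convexity = Σ t(t+1)·PV / [P·(1+y)²] = 4,754.5482 / (426.4616 × 1.238769) = 8.99993.

9.00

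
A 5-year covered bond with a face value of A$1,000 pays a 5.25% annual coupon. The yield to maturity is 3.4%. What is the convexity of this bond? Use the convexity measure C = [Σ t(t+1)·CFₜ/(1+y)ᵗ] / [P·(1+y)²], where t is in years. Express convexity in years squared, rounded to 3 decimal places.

24.681

With y = 0.034:
  t   CF        PV=CF/(1+0.034)^t    t·PV        t(t+1)·PV
  1        52.50        50.7737        50.7737         101.5474
  2        52.50        49.1042        98.2083         294.6249
  3        52.50        47.4895       142.4685         569.8741
  4        52.50        45.9280       183.7118         918.5592
  5     1,052.50       890.4702     4,452.3512      26,714.1073
  Σ                  1,083.7656     4,927.5136      28,598.7129
P = 1,083.7656.
Convexity = Σ t(t+1)·PV / [P·(1+y)²] = 28,598.7129 / (1,083.7656 × 1.069156) = 24.68142.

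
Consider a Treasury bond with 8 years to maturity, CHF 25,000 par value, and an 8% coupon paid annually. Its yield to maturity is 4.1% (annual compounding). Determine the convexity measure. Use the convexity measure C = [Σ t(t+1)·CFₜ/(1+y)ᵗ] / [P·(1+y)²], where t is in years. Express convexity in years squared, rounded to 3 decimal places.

49.141

With y = 0.041:
  t   CF        PV=CF/(1+0.041)^t    t·PV        t(t+1)·PV
  1     2,000.00     1,921.2296     1,921.2296       3,842.4592
  2     2,000.00     1,845.5616     3,691.1231      11,073.3694
  3     2,000.00     1,772.8737     5,318.6212      21,274.4849
  4     2,000.00     1,703.0487     6,812.1950      34,060.9748
  5     2,000.00     1,635.9738     8,179.8691      49,079.2144
  6     2,000.00     1,571.5406     9,429.2439      66,004.7072
  7     2,000.00     1,509.6452    10,567.5164      84,540.1309
  8    27,000.00    19,577.5313   156,620.2508   1,409,582.2572
  Σ                 31,537.4046   202,540.0490   1,679,457.5980
P = 31,537.4046.
Convexity = Σ t(t+1)·PV / [P·(1+y)²] = 1,679,457.5980 / (31,537.4046 × 1.083681) = 49.14073.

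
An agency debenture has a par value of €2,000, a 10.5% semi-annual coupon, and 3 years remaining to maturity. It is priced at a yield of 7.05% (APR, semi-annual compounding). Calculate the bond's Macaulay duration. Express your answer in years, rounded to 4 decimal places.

2.6671 years

Periodic yield y = 0.03525. Discount each cash flow and weight by its period:
  t   CF        PV=CF/(1+0.03525)^t    t·PV
  1       105.00       101.4248       101.4248
  2       105.00        97.9713       195.9426
  3       105.00        94.6354       283.9062
  4       105.00        91.4131       365.6523
  5       105.00        88.3005       441.5024
  6     2,105.00     1,709.9392    10,259.6351
  Σ                  2,183.6842    11,648.0634
Price P = Σ PV = 2,183.6842.
Macaulay duration = Σ(t·PV) / P = 11,648.0634 / 2,183.6842 = 5.33413 half-year periods.
In years: 5.33413 / 2 = 2.66707 years.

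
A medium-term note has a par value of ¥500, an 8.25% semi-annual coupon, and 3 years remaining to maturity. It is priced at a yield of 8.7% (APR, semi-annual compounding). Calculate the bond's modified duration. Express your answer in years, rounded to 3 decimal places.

Periodic yield y = 0.0435. First find Macaulay duration:
  t   CF        PV=CF/(1+0.0435)^t    t·PV
  1       20.625        19.7652        19.7652
  2       20.625        18.9413        37.8825
  3       20.625        18.1517        54.4550
  4       20.625        17.3950        69.5800
  5       20.625        16.6698        83.3492
  6      520.625       403.2462     2,419.4773
  Σ                    494.1692     2,684.5092
P = 494.1692; Macaulay duration = 2,684.5092 / 494.1692 = 5.43237 half-year periods = 2.71618 years.
Modified duration = D_Mac / (1 + y) = 2.71618 / 1.0435 = 2.60296 years.

2.603 years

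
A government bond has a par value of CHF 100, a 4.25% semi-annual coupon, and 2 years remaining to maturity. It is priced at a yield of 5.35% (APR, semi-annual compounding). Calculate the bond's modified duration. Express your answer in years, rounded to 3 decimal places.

1.887 years

Periodic yield y = 0.02675. First find Macaulay duration:
  t   CF        PV=CF/(1+0.02675)^t    t·PV
  1        2.125         2.0696         2.0696
  2        2.125         2.0157         4.0314
  3        2.125         1.9632         5.8896
  4      102.125        91.8911       367.5642
  Σ                     97.9396       379.5549
P = 97.9396; Macaulay duration = 379.5549 / 97.9396 = 3.87540 half-year periods = 1.93770 years.
Modified duration = D_Mac / (1 + y) = 1.93770 / 1.02675 = 1.88722 years.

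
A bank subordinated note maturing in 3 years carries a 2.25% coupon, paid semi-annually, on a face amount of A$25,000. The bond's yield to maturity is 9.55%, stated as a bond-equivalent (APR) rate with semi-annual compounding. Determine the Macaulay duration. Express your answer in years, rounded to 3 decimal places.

2.907 years

Periodic yield y = 0.04775. Discount each cash flow and weight by its period:
  t   CF        PV=CF/(1+0.04775)^t    t·PV
  1       281.25       268.4324       268.4324
  2       281.25       256.1989       512.3977
  3       281.25       244.5229       733.5687
  4       281.25       233.3790       933.5162
  5       281.25       222.7431     1,113.7153
  6    25,281.25    19,109.6409   114,657.8455
  Σ                 20,334.9171   118,219.4757
Price P = Σ PV = 20,334.9171.
Macaulay duration = Σ(t·PV) / P = 118,219.4757 / 20,334.9171 = 5.81362 half-year periods.
In years: 5.81362 / 2 = 2.90681 years.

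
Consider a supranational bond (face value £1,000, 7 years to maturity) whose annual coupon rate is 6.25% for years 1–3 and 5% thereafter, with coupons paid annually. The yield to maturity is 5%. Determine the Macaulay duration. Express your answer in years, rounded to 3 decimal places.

5.940 years

Periodic yield y = 0.05. Discount each cash flow and weight by its year:
  t   CF        PV=CF/(1+0.05)^t    t·PV
  1        62.50        59.5238        59.5238
  2        62.50        56.6893       113.3787
  3        62.50        53.9898       161.9695
  4        50.00        41.1351       164.5405
  5        50.00        39.1763       195.8815
  6        50.00        37.3108       223.8646
  7     1,050.00       746.2154     5,223.5078
  Σ                  1,034.0406     6,142.6665
Price P = Σ PV = 1,034.0406.
Macaulay duration = Σ(t·PV) / P = 6,142.6665 / 1,034.0406 = 5.94045 years.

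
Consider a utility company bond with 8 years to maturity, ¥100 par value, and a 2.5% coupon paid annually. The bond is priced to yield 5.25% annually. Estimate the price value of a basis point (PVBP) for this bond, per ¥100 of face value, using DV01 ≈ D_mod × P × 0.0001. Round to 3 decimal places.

¥0.057

Periodic yield y = 0.0525.
  t   CF        PV=CF/(1+0.0525)^t    t·PV
  1         2.50         2.3753         2.3753
  2         2.50         2.2568         4.5136
  3         2.50         2.1442         6.4327
  4         2.50         2.0373         8.1491
  5         2.50         1.9357         9.6783
  6         2.50         1.8391        11.0347
  7         2.50         1.7474        12.2316
  8       102.50        68.0686       544.5491
  Σ                     82.4044       598.9644
P = 82.4044; D_Mac = 7.26860 yrs; D_mod = 6.90603 yrs.
DV01 ≈ 6.90603 × 82.4044 × 0.0001 = 0.056909.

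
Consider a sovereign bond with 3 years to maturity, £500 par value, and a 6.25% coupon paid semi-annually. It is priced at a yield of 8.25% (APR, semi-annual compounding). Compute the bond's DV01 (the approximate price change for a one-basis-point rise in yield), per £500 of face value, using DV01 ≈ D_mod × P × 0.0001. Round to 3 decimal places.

£0.126

Periodic yield y = 0.04125.
  t   CF        PV=CF/(1+0.04125)^t    t·PV
  1       15.625        15.0060        15.0060
  2       15.625        14.4115        28.8231
  3       15.625        13.8406        41.5218
  4       15.625        13.2923        53.1692
  5       15.625        12.7657        63.8285
  6      515.625       404.5795     2,427.4770
  Σ                    473.8956     2,629.8256
P = 473.8956; D_Mac = 5.54938 half-year periods = 2.77469 yrs; D_mod = 2.66477 yrs.
DV01 ≈ 2.66477 × 473.8956 × 0.0001 = 0.126282.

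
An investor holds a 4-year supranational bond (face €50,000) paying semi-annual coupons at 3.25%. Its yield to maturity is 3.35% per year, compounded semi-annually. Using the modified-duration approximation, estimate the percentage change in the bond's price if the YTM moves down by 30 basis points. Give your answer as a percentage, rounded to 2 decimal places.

Periodic yield y = 0.01675. Modified duration first:
  t   CF        PV=CF/(1+0.01675)^t    t·PV
  1       812.50       799.1148       799.1148
  2       812.50       785.9502     1,571.9003
  3       812.50       773.0024     2,319.0071
  4       812.50       760.2679     3,041.0715
  5       812.50       747.7432     3,738.7159
  6       812.50       735.4248     4,412.5489
  7       812.50       723.3094     5,063.1657
  8    50,812.50    44,489.4579   355,915.6635
  Σ                 49,814.2706   376,861.1879
P = 49,814.2706; D_Mac = 7.56533 half-year periods = 3.78266 yrs; D_mod = 3.78266/(1+0.01675) = 3.72035 yrs.
ΔP/P ≈ -D_mod · Δy = -3.72035 × (-0.003) = +0.011161 = +1.1161%.

+1.12%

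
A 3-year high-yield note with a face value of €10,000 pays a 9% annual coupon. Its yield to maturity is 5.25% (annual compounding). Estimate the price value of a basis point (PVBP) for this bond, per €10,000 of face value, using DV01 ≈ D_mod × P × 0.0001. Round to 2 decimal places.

Periodic yield y = 0.0525.
  t   CF        PV=CF/(1+0.0525)^t    t·PV
  1       900.00       855.1069       855.1069
  2       900.00       812.4531     1,624.9062
  3    10,900.00     9,348.8929    28,046.6787
  Σ                 11,016.4529    30,526.6918
P = 11,016.4529; D_Mac = 2.77101 yrs; D_mod = 2.63279 yrs.
DV01 ≈ 2.63279 × 11,016.4529 × 0.0001 = 2.900398.

€2.90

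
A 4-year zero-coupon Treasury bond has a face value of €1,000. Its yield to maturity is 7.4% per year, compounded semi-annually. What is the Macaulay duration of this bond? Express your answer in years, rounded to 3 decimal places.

A zero-coupon bond has a single cash flow at maturity, so its Macaulay duration equals its maturity: 4 years.
(Equivalently: 8 semi-annual periods ÷ 2 = 4 years.)

4.000 years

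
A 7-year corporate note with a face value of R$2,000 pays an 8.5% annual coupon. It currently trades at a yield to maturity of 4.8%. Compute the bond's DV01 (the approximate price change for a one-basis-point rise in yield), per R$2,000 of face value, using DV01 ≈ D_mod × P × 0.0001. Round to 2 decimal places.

Periodic yield y = 0.048.
  t   CF        PV=CF/(1+0.048)^t    t·PV
  1       170.00       162.2137       162.2137
  2       170.00       154.7841       309.5682
  3       170.00       147.6948       443.0843
  4       170.00       140.9301       563.7204
  5       170.00       134.4753       672.3765
  6       170.00       128.3161       769.8967
  7     2,170.00     1,562.8984    10,940.2890
  Σ                  2,431.3126    13,861.1489
P = 2,431.3126; D_Mac = 5.70110 yrs; D_mod = 5.43998 yrs.
DV01 ≈ 5.43998 × 2,431.3126 × 0.0001 = 1.322629.

R$1.32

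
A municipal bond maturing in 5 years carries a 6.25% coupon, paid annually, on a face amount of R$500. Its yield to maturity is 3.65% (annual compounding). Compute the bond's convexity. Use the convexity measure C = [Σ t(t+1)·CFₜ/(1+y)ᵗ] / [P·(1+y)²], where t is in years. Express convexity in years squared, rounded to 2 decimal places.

24.06

With y = 0.0365:
  t   CF        PV=CF/(1+0.0365)^t    t·PV        t(t+1)·PV
  1        31.25        30.1495        30.1495          60.2991
  2        31.25        29.0878        58.1757         174.5270
  3        31.25        28.0635        84.1906         336.7622
  4        31.25        27.0753       108.3011         541.5054
  5       531.25       444.0710     2,220.3550      13,322.1299
  Σ                    558.4472     2,501.1718      14,435.2237
P = 558.4472.
Convexity = Σ t(t+1)·PV / [P·(1+y)²] = 14,435.2237 / (558.4472 × 1.074332) = 24.06040.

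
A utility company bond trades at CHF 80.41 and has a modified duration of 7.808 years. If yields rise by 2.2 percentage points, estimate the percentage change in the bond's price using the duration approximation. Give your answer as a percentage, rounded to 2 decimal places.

-17.18%

Duration approximation: ΔP/P ≈ -D_mod · Δy = -7.808 × (+0.022) = -0.171776.
As a percentage: -17.1776%.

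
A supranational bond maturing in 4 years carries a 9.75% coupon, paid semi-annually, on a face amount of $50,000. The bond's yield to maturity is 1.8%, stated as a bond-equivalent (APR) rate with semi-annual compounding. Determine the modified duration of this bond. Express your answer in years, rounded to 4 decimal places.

Periodic yield y = 0.009. First find Macaulay duration:
  t   CF        PV=CF/(1+0.009)^t    t·PV
  1     2,437.50     2,415.7582     2,415.7582
  2     2,437.50     2,394.2103     4,788.4206
  3     2,437.50     2,372.8546     7,118.5638
  4     2,437.50     2,351.6894     9,406.7576
  5     2,437.50     2,330.7130    11,653.5649
  6     2,437.50     2,309.9237    13,859.5420
  7     2,437.50     2,289.3198    16,025.2385
  8    52,437.50    48,810.4316   390,483.4532
  Σ                 65,274.9005   455,751.2985
P = 65,274.9005; Macaulay duration = 455,751.2985 / 65,274.9005 = 6.98203 half-year periods = 3.49101 years.
Modified duration = D_Mac / (1 + y) = 3.49101 / 1.009 = 3.45988 years.

3.4599 years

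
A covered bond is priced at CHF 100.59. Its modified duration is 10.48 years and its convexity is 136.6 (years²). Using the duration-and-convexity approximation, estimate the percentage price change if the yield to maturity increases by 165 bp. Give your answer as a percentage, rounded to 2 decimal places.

-15.43%

Duration effect: -D_mod·Δy = -10.48 × (+0.0165) = -0.172920
Convexity effect: ½·C·(Δy)² = 0.5 × 136.6 × (0.0165)² = +0.018594675
ΔP/P ≈ -0.172920 + 0.018594675 = -0.154325325
= -15.4325325%.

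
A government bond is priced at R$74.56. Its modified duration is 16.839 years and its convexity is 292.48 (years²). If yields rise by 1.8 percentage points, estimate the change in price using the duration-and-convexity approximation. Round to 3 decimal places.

-R$19.067

Duration effect: -D_mod·Δy = -16.839 × (+0.018) = -0.303102
Convexity effect: ½·C·(Δy)² = 0.5 × 292.48 × (0.018)² = +0.04738176
ΔP/P ≈ -0.303102 + 0.04738176 = -0.25572024
ΔP ≈ 74.56 × (-0.25572024) = -19.0665010944.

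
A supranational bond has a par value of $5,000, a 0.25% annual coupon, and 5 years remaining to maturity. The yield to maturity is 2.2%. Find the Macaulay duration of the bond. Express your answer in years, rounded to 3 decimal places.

4.974 years

Periodic yield y = 0.022. Discount each cash flow and weight by its year:
  t   CF        PV=CF/(1+0.022)^t    t·PV
  1        12.50        12.2309        12.2309
  2        12.50        11.9676        23.9353
  3        12.50        11.7100        35.1300
  4        12.50        11.4579        45.8317
  5     5,012.50     4,495.7267    22,478.6337
  Σ                  4,543.0932    22,595.7617
Price P = Σ PV = 4,543.0932.
Macaulay duration = Σ(t·PV) / P = 22,595.7617 / 4,543.0932 = 4.97365 years.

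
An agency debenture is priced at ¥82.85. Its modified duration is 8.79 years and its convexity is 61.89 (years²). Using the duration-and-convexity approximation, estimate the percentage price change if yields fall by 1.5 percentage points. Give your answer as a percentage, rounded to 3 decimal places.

Duration effect: -D_mod·Δy = -8.79 × (-0.015) = +0.131850
Convexity effect: ½·C·(Δy)² = 0.5 × 61.89 × (-0.015)² = +0.006962625
ΔP/P ≈ +0.131850 + 0.006962625 = +0.138812625
= +13.8812625%.

+13.881%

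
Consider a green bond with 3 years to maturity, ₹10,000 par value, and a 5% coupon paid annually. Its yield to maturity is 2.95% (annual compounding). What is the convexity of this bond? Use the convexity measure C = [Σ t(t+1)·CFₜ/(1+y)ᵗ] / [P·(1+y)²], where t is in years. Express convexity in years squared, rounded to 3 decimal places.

10.637

With y = 0.0295:
  t   CF        PV=CF/(1+0.0295)^t    t·PV        t(t+1)·PV
  1       500.00       485.6727       485.6727         971.3453
  2       500.00       471.7559       943.5117       2,830.5352
  3    10,500.00     9,622.9947    28,868.9841     115,475.9363
  Σ                 10,580.4232    30,298.1684     119,277.8168
P = 10,580.4232.
Convexity = Σ t(t+1)·PV / [P·(1+y)²] = 119,277.8168 / (10,580.4232 × 1.059870) = 10.63663.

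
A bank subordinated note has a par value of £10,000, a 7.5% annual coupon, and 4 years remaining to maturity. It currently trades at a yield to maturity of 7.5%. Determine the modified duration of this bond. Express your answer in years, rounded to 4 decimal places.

Periodic yield y = 0.075. First find Macaulay duration:
  t   CF        PV=CF/(1+0.075)^t    t·PV
  1       750.00       697.6744       697.6744
  2       750.00       648.9995     1,297.9989
  3       750.00       603.7204     1,811.1613
  4    10,750.00     8,049.6057    32,198.4228
  Σ                 10,000.0000    36,005.2574
P = 10,000.0000; Macaulay duration = 36,005.2574 / 10,000.0000 = 3.60053 years.
Modified duration = D_Mac / (1 + y) = 3.60053 / 1.075 = 3.34933 years.

3.3493 years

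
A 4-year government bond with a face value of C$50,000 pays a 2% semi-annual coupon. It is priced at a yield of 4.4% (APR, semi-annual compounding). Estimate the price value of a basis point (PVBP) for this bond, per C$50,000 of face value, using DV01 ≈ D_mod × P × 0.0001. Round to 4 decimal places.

Periodic yield y = 0.022.
  t   CF        PV=CF/(1+0.022)^t    t·PV
  1       500.00       489.2368       489.2368
  2       500.00       478.7053       957.4105
  3       500.00       468.4005     1,405.2014
  4       500.00       458.3175     1,833.2699
  5       500.00       448.4515     2,242.2577
  6       500.00       438.7980     2,632.7879
  7       500.00       429.3522     3,005.4657
  8    50,500.00    42,431.0923   339,448.7383
  Σ                 45,642.3541   352,014.3683
P = 45,642.3541; D_Mac = 7.71245 half-year periods = 3.85622 yrs; D_mod = 3.77321 yrs.
DV01 ≈ 3.77321 × 45,642.3541 × 0.0001 = 17.221838.

C$17.2218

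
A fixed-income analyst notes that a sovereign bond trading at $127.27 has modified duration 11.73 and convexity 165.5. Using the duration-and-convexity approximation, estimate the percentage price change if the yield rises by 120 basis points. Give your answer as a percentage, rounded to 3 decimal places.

-12.884%

Duration effect: -D_mod·Δy = -11.73 × (+0.012) = -0.140760
Convexity effect: ½·C·(Δy)² = 0.5 × 165.5 × (0.012)² = +0.0119160
ΔP/P ≈ -0.140760 + 0.0119160 = -0.128844
= -12.8844%.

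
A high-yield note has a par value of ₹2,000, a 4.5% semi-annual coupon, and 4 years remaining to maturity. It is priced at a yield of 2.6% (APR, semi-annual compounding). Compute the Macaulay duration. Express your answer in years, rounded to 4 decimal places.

3.7172 years

Periodic yield y = 0.013. Discount each cash flow and weight by its period:
  t   CF        PV=CF/(1+0.013)^t    t·PV
  1        45.00        44.4225        44.4225
  2        45.00        43.8524        87.7049
  3        45.00        43.2897       129.8690
  4        45.00        42.7341       170.9365
  5        45.00        42.1857       210.9285
  6        45.00        41.6443       249.8660
  7        45.00        41.1099       287.7693
  8     2,045.00     1,844.2413    14,753.9306
  Σ                  2,143.4800    15,935.4272
Price P = Σ PV = 2,143.4800.
Macaulay duration = Σ(t·PV) / P = 15,935.4272 / 2,143.4800 = 7.43437 half-year periods.
In years: 7.43437 / 2 = 3.71719 years.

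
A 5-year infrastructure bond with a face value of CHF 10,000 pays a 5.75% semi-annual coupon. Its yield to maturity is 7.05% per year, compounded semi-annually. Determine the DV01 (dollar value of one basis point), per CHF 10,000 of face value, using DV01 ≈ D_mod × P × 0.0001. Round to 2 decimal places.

CHF 4.02

Periodic yield y = 0.03525.
  t   CF        PV=CF/(1+0.03525)^t    t·PV
  1       287.50       277.7107       277.7107
  2       287.50       268.2547       536.5094
  3       287.50       259.1207       777.3621
  4       287.50       250.2977     1,001.1909
  5       287.50       241.7751     1,208.8757
  6       287.50       233.5428     1,401.2566
  7       287.50       225.5907     1,579.1348
  8       287.50       217.9094     1,743.2751
  9       287.50       210.4896     1,894.4066
  10   10,287.50     7,275.4097    72,754.0973
  Σ                  9,460.1012    83,173.8193
P = 9,460.1012; D_Mac = 8.79206 half-year periods = 4.39603 yrs; D_mod = 4.24635 yrs.
DV01 ≈ 4.24635 × 9,460.1012 × 0.0001 = 4.017089.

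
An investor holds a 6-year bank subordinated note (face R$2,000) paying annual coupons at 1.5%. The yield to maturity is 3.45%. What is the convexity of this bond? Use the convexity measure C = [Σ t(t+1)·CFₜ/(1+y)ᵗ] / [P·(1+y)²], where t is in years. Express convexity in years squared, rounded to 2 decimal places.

With y = 0.0345:
  t   CF        PV=CF/(1+0.0345)^t    t·PV        t(t+1)·PV
  1        30.00        28.9995        28.9995          57.9990
  2        30.00        28.0324        56.0648         168.1944
  3        30.00        27.0975        81.2926         325.1704
  4        30.00        26.1938       104.7754         523.8769
  5        30.00        25.3203       126.6015         759.6089
  6     2,030.00     1,656.2011     9,937.2066      69,560.4461
  Σ                  1,791.8447    10,334.9404      71,395.2957
P = 1,791.8447.
Convexity = Σ t(t+1)·PV / [P·(1+y)²] = 71,395.2957 / (1,791.8447 × 1.070190) = 37.23130.

37.23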